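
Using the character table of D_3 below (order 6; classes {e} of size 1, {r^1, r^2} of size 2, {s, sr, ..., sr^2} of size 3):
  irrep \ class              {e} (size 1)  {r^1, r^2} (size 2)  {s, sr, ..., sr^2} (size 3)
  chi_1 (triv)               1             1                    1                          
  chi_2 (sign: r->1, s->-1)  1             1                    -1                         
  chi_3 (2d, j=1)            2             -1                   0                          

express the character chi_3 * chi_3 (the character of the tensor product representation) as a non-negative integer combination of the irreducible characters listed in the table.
chi_3 tensor chi_3 = chi_1 + chi_2 + chi_3 (all other irreducibles have multiplicity 0).

Derivation: The character of a tensor product is the pointwise product (chi_3 * chi_3)(C) = chi_3(C) * chi_3(C):
  {e}: (2)*(2), {r^1, r^2}: (-1)*(-1), {s, sr, ..., sr^2}: (0)*(0)
so (chi_3 * chi_3) takes values
  {e} -> 4, {r^1, r^2} -> 1, {s, sr, ..., sr^2} -> 0.
Now take the inner product of this character with each irreducible chi from the table, <chi_3*chi_3, chi> = (1/6) sum_C |C| (chi_3*chi_3)(C) conj(chi(C)):
  <chi_3*chi_3, chi_1> = (1/6)[1*(4)*conj(1) + 2*(1)*conj(1) + 3*(0)*conj(1)]
      = (1/6)[(4) + (2) + (0)] = 6/6 = 1
  <chi_3*chi_3, chi_2> = (1/6)[1*(4)*conj(1) + 2*(1)*conj(1) + 3*(0)*conj(-1)]
      = (1/6)[(4) + (2) + (0)] = 6/6 = 1
  <chi_3*chi_3, chi_3> = (1/6)[1*(4)*conj(2) + 2*(1)*conj(-1) + 3*(0)*conj(0)]
      = (1/6)[(8) + (-2) + (0)] = 6/6 = 1
Hence the multiplicities are chi_1: 1, chi_2: 1, chi_3: 1. Dimension check: dim(chi_3)*dim(chi_3) = 2*2 = 4 and sum (mult * dim) = 1*1 + 1*1 + 1*2 = 4.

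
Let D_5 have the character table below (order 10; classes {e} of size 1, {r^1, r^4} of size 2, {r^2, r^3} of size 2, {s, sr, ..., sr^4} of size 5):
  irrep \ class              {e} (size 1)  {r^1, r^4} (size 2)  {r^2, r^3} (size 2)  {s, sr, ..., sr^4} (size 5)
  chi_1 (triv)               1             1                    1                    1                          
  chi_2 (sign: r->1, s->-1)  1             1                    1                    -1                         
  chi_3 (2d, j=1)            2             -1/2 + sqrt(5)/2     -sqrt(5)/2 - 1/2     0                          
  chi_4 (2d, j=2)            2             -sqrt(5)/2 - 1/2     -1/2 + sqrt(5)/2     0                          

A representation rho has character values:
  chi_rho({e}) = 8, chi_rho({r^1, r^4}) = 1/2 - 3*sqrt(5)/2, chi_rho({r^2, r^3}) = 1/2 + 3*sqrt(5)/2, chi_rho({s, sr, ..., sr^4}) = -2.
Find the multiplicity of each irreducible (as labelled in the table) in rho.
Multiplicities: chi_1: 0, chi_2: 2, chi_3: 0, chi_4: 3.

Explanation: Use <chi_rho, chi> = (1/|G|) sum_C |C| * chi_rho(C) * conj(chi(C)) with |G| = 10 for each irreducible chi in the table:
  <chi_rho, chi_1> = (1/10)[1*(8)*conj(1) + 2*(1/2 - 3*sqrt(5)/2)*conj(1) + 2*(1/2 + 3*sqrt(5)/2)*conj(1) + 5*(-2)*conj(1)]
      = (1/10)[(8) + (1 - 3*sqrt(5)) + (1 + 3*sqrt(5)) + (-10)] = 0/10 = 0
  <chi_rho, chi_2> = (1/10)[1*(8)*conj(1) + 2*(1/2 - 3*sqrt(5)/2)*conj(1) + 2*(1/2 + 3*sqrt(5)/2)*conj(1) + 5*(-2)*conj(-1)]
      = (1/10)[(8) + (1 - 3*sqrt(5)) + (1 + 3*sqrt(5)) + (10)] = 20/10 = 2
  <chi_rho, chi_3> = (1/10)[1*(8)*conj(2) + 2*(1/2 - 3*sqrt(5)/2)*conj(-1/2 + sqrt(5)/2) + 2*(1/2 + 3*sqrt(5)/2)*conj(-sqrt(5)/2 - 1/2) + 5*(-2)*conj(0)]
      = (1/10)[(16) + (-8 + 2*sqrt(5)) + (-8 - 2*sqrt(5)) + (0)] = 0/10 = 0
  <chi_rho, chi_4> = (1/10)[1*(8)*conj(2) + 2*(1/2 - 3*sqrt(5)/2)*conj(-sqrt(5)/2 - 1/2) + 2*(1/2 + 3*sqrt(5)/2)*conj(-1/2 + sqrt(5)/2) + 5*(-2)*conj(0)]
      = (1/10)[(16) + (sqrt(5) + 7) + (7 - sqrt(5)) + (0)] = 30/10 = 3
Dimension check: dim(rho) = sum (mult * dim) = 0*1 + 2*1 + 0*2 + 3*2 = 8 = chi_rho(e) = 8.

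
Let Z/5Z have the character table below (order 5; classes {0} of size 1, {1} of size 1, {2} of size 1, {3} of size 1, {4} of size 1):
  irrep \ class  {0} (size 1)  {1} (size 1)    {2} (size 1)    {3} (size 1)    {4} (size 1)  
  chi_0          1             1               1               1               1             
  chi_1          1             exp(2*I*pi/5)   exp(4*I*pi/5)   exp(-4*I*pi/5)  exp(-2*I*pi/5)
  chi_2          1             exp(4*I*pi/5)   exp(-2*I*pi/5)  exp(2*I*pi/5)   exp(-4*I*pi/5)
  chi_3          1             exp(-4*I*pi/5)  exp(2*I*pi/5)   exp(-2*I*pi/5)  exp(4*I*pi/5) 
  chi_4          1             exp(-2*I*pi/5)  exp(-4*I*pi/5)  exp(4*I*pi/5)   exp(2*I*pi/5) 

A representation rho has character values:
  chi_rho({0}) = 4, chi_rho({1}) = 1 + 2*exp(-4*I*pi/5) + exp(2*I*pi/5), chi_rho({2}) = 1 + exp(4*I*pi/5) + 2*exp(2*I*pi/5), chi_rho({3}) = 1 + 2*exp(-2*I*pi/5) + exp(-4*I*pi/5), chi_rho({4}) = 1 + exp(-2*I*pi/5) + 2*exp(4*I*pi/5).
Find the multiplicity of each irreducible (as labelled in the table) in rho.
Multiplicities: chi_0: 1, chi_1: 1, chi_2: 0, chi_3: 2, chi_4: 0.

Solution. Use <chi_rho, chi> = (1/|G|) sum_C |C| * chi_rho(C) * conj(chi(C)) with |G| = 5 for each irreducible chi in the table:
  <chi_rho, chi_0> = (1/5)[1*(4)*conj(1) + 1*(1 + 2*exp(-4*I*pi/5) + exp(2*I*pi/5))*conj(1) + 1*(1 + exp(4*I*pi/5) + 2*exp(2*I*pi/5))*conj(1) + 1*(1 + 2*exp(-2*I*pi/5) + exp(-4*I*pi/5))*conj(1) + 1*(1 + exp(-2*I*pi/5) + 2*exp(4*I*pi/5))*conj(1)]
      = (1/5)[(4) + (1 + 2*exp(-4*I*pi/5) + exp(2*I*pi/5)) + (1 + exp(4*I*pi/5) + 2*exp(2*I*pi/5)) + (1 + 2*exp(-2*I*pi/5) + exp(-4*I*pi/5)) + (1 + exp(-2*I*pi/5) + 2*exp(4*I*pi/5))] = 5/5 = 1
  <chi_rho, chi_1> = (1/5)[1*(4)*conj(1) + 1*(1 + 2*exp(-4*I*pi/5) + exp(2*I*pi/5))*conj(exp(2*I*pi/5)) + 1*(1 + exp(4*I*pi/5) + 2*exp(2*I*pi/5))*conj(exp(4*I*pi/5)) + 1*(1 + 2*exp(-2*I*pi/5) + exp(-4*I*pi/5))*conj(exp(-4*I*pi/5)) + 1*(1 + exp(-2*I*pi/5) + 2*exp(4*I*pi/5))*conj(exp(-2*I*pi/5))]
      = (1/5)[(4) + (1 + exp(-2*I*pi/5) + 2*exp(4*I*pi/5)) + (1 + 2*exp(-2*I*pi/5) + exp(-4*I*pi/5)) + (1 + exp(4*I*pi/5) + 2*exp(2*I*pi/5)) + (1 + 2*exp(-4*I*pi/5) + exp(2*I*pi/5))] = 5/5 = 1
  <chi_rho, chi_2> = (1/5)[1*(4)*conj(1) + 1*(1 + 2*exp(-4*I*pi/5) + exp(2*I*pi/5))*conj(exp(4*I*pi/5)) + 1*(1 + exp(4*I*pi/5) + 2*exp(2*I*pi/5))*conj(exp(-2*I*pi/5)) + 1*(1 + 2*exp(-2*I*pi/5) + exp(-4*I*pi/5))*conj(exp(2*I*pi/5)) + 1*(1 + exp(-2*I*pi/5) + 2*exp(4*I*pi/5))*conj(exp(-4*I*pi/5))]
      = (1/5)[(4) + (exp(-2*I*pi/5) + exp(-4*I*pi/5) + 2*exp(2*I*pi/5)) + (exp(-4*I*pi/5) + exp(2*I*pi/5) + 2*exp(4*I*pi/5)) + (2*exp(-4*I*pi/5) + exp(-2*I*pi/5) + exp(4*I*pi/5)) + (2*exp(-2*I*pi/5) + exp(4*I*pi/5) + exp(2*I*pi/5))] = 0/5 = 0
  <chi_rho, chi_3> = (1/5)[1*(4)*conj(1) + 1*(1 + 2*exp(-4*I*pi/5) + exp(2*I*pi/5))*conj(exp(-4*I*pi/5)) + 1*(1 + exp(4*I*pi/5) + 2*exp(2*I*pi/5))*conj(exp(2*I*pi/5)) + 1*(1 + 2*exp(-2*I*pi/5) + exp(-4*I*pi/5))*conj(exp(-2*I*pi/5)) + 1*(1 + exp(-2*I*pi/5) + 2*exp(4*I*pi/5))*conj(exp(4*I*pi/5))]
      = (1/5)[(4) + (2 + exp(-4*I*pi/5) + exp(4*I*pi/5)) + (2 + exp(-2*I*pi/5) + exp(2*I*pi/5)) + (2 + exp(-2*I*pi/5) + exp(2*I*pi/5)) + (2 + exp(-4*I*pi/5) + exp(4*I*pi/5))] = 10/5 = 2
  <chi_rho, chi_4> = (1/5)[1*(4)*conj(1) + 1*(1 + 2*exp(-4*I*pi/5) + exp(2*I*pi/5))*conj(exp(-2*I*pi/5)) + 1*(1 + exp(4*I*pi/5) + 2*exp(2*I*pi/5))*conj(exp(-4*I*pi/5)) + 1*(1 + 2*exp(-2*I*pi/5) + exp(-4*I*pi/5))*conj(exp(4*I*pi/5)) + 1*(1 + exp(-2*I*pi/5) + 2*exp(4*I*pi/5))*conj(exp(2*I*pi/5))]
      = (1/5)[(4) + (2*exp(-2*I*pi/5) + exp(4*I*pi/5) + exp(2*I*pi/5)) + (2*exp(-4*I*pi/5) + exp(-2*I*pi/5) + exp(4*I*pi/5)) + (exp(-4*I*pi/5) + exp(2*I*pi/5) + 2*exp(4*I*pi/5)) + (exp(-2*I*pi/5) + exp(-4*I*pi/5) + 2*exp(2*I*pi/5))] = 0/5 = 0
(Exp terms are combined using exp(i*s)*conj(exp(i*t)) = exp(i*(s-t)), and sums of them are collapsed using the identity that for every m > 1 the m distinct m-th roots of unity sum to 0, e.g. 1 + exp(2*I*pi/3) + exp(-2*I*pi/3) = 0.)
Dimension check: dim(rho) = sum (mult * dim) = 1*1 + 1*1 + 0*1 + 2*1 + 0*1 = 4 = chi_rho(e) = 4.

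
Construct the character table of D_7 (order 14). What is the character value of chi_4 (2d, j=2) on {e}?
Conjugacy classes: {e} of size 1, {r^1, r^6} of size 2, {r^2, r^5} of size 2, {r^3, r^4} of size 2, {s, sr, ..., sr^6} of size 7.
Character table:
  irrep \ class              {e} (size 1)  {r^1, r^6} (size 2)  {r^2, r^5} (size 2)  {r^3, r^4} (size 2)  {s, sr, ..., sr^6} (size 7)
  chi_1 (triv)               1             1                    1                    1                    1                          
  chi_2 (sign: r->1, s->-1)  1             1                    1                    1                    -1                         
  chi_3 (2d, j=1)            2             2*cos(2*pi/7)        -2*cos(3*pi/7)       -2*cos(pi/7)         0                          
  chi_4 (2d, j=2)            2             -2*cos(3*pi/7)       -2*cos(pi/7)         2*cos(2*pi/7)        0                          
  chi_5 (2d, j=3)            2             -2*cos(pi/7)         2*cos(2*pi/7)        -2*cos(3*pi/7)       0                          

Spot check: chi_4 (2d, j=2) on {e} = 2.

Solution. D_7 has order 2*7 = 14 with 5 conjugacy classes, hence 5 irreducibles. Sum of squared dims 1 + 1 + 4 + 4 + 4 = 14 = |G|. Linear characters come from the abelianisation; the 2-dimensional irreps have character r^k -> 2*cos(2*pi*j*k/7), reflections -> 0.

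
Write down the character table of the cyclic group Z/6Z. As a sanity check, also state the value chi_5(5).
Character table of Z/6Z (irreps indexed chi_0,...,chi_5 with chi_k(m) = zeta_6^(k*m), zeta_6 = exp(2*pi*i/6)):
  irrep \ class  {0} (size 1)  {1} (size 1)    {2} (size 1)    {3} (size 1)  {4} (size 1)    {5} (size 1)  
  chi_0          1             1               1               1             1               1             
  chi_1          1             exp(I*pi/3)     exp(2*I*pi/3)   -1            exp(-2*I*pi/3)  exp(-I*pi/3)  
  chi_2          1             exp(2*I*pi/3)   exp(-2*I*pi/3)  1             exp(2*I*pi/3)   exp(-2*I*pi/3)
  chi_3          1             -1              1               -1            1               -1            
  chi_4          1             exp(-2*I*pi/3)  exp(2*I*pi/3)   1             exp(-2*I*pi/3)  exp(2*I*pi/3) 
  chi_5          1             exp(-I*pi/3)    exp(-2*I*pi/3)  -1            exp(2*I*pi/3)   exp(I*pi/3)   

Spot check: chi_5(5) = zeta_6^(5*5) = zeta_6^25 = exp(I*pi/3).

Why: Z/6Z is abelian, so all 6 irreducible complex representations are 1-dimensional. They are given by chi_k(m) = zeta_6^(k*m) for k = 0,...,5. Row orthogonality: sum_m chi_k(m) conj(chi_l(m)) = 6 * [k = l].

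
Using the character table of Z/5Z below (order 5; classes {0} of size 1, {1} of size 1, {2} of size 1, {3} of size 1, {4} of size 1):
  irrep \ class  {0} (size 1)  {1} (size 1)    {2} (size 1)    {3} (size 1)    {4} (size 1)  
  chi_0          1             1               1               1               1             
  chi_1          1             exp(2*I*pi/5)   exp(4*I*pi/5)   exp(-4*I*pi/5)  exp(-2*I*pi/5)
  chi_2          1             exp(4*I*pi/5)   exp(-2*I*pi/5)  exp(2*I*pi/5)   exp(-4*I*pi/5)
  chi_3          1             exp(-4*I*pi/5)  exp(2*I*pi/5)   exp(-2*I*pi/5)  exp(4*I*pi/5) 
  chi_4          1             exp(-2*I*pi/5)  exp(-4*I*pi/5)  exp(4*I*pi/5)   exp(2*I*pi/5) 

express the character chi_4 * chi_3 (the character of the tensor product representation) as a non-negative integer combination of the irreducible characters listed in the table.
chi_4 tensor chi_3 = chi_2 (all other irreducibles have multiplicity 0).

Details: The character of a tensor product is the pointwise product (chi_4 * chi_3)(C) = chi_4(C) * chi_3(C):
  {0}: (1)*(1), {1}: (exp(-2*I*pi/5))*(exp(-4*I*pi/5)), {2}: (exp(-4*I*pi/5))*(exp(2*I*pi/5)), {3}: (exp(4*I*pi/5))*(exp(-2*I*pi/5)), {4}: (exp(2*I*pi/5))*(exp(4*I*pi/5))
so (chi_4 * chi_3) takes values
  {0} -> 1, {1} -> exp(4*I*pi/5), {2} -> exp(-2*I*pi/5), {3} -> exp(2*I*pi/5), {4} -> exp(-4*I*pi/5).
Now take the inner product of this character with each irreducible chi from the table, <chi_4*chi_3, chi> = (1/5) sum_C |C| (chi_4*chi_3)(C) conj(chi(C)):
  <chi_4*chi_3, chi_0> = (1/5)[1*(1)*conj(1) + 1*(exp(4*I*pi/5))*conj(1) + 1*(exp(-2*I*pi/5))*conj(1) + 1*(exp(2*I*pi/5))*conj(1) + 1*(exp(-4*I*pi/5))*conj(1)]
      = (1/5)[(1) + (exp(4*I*pi/5)) + (exp(-2*I*pi/5)) + (exp(2*I*pi/5)) + (exp(-4*I*pi/5))] = 0/5 = 0
  <chi_4*chi_3, chi_1> = (1/5)[1*(1)*conj(1) + 1*(exp(4*I*pi/5))*conj(exp(2*I*pi/5)) + 1*(exp(-2*I*pi/5))*conj(exp(4*I*pi/5)) + 1*(exp(2*I*pi/5))*conj(exp(-4*I*pi/5)) + 1*(exp(-4*I*pi/5))*conj(exp(-2*I*pi/5))]
      = (1/5)[(1) + (exp(2*I*pi/5)) + (exp(4*I*pi/5)) + (exp(-4*I*pi/5)) + (exp(-2*I*pi/5))] = 0/5 = 0
  <chi_4*chi_3, chi_2> = (1/5)[1*(1)*conj(1) + 1*(exp(4*I*pi/5))*conj(exp(4*I*pi/5)) + 1*(exp(-2*I*pi/5))*conj(exp(-2*I*pi/5)) + 1*(exp(2*I*pi/5))*conj(exp(2*I*pi/5)) + 1*(exp(-4*I*pi/5))*conj(exp(-4*I*pi/5))]
      = (1/5)[(1) + (1) + (1) + (1) + (1)] = 5/5 = 1
  <chi_4*chi_3, chi_3> = (1/5)[1*(1)*conj(1) + 1*(exp(4*I*pi/5))*conj(exp(-4*I*pi/5)) + 1*(exp(-2*I*pi/5))*conj(exp(2*I*pi/5)) + 1*(exp(2*I*pi/5))*conj(exp(-2*I*pi/5)) + 1*(exp(-4*I*pi/5))*conj(exp(4*I*pi/5))]
      = (1/5)[(1) + (exp(-2*I*pi/5)) + (exp(-4*I*pi/5)) + (exp(4*I*pi/5)) + (exp(2*I*pi/5))] = 0/5 = 0
  <chi_4*chi_3, chi_4> = (1/5)[1*(1)*conj(1) + 1*(exp(4*I*pi/5))*conj(exp(-2*I*pi/5)) + 1*(exp(-2*I*pi/5))*conj(exp(-4*I*pi/5)) + 1*(exp(2*I*pi/5))*conj(exp(4*I*pi/5)) + 1*(exp(-4*I*pi/5))*conj(exp(2*I*pi/5))]
      = (1/5)[(1) + (exp(-4*I*pi/5)) + (exp(2*I*pi/5)) + (exp(-2*I*pi/5)) + (exp(4*I*pi/5))] = 0/5 = 0
(Exp terms are combined using exp(i*s)*conj(exp(i*t)) = exp(i*(s-t)), and sums of them are collapsed using the identity that for every m > 1 the m distinct m-th roots of unity sum to 0, e.g. 1 + exp(2*I*pi/3) + exp(-2*I*pi/3) = 0.)
Hence the multiplicities are chi_2: 1. Dimension check: dim(chi_4)*dim(chi_3) = 1*1 = 1 and sum (mult * dim) = 1*1 = 1.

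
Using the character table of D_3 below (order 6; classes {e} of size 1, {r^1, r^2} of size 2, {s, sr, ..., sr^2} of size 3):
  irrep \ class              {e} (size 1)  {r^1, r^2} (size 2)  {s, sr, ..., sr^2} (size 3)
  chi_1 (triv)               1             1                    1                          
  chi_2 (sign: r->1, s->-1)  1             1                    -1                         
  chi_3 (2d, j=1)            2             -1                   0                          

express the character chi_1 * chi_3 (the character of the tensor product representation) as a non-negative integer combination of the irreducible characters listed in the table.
chi_1 tensor chi_3 = chi_3 (all other irreducibles have multiplicity 0).

Details: The character of a tensor product is the pointwise product (chi_1 * chi_3)(C) = chi_1(C) * chi_3(C):
  {e}: (1)*(2), {r^1, r^2}: (1)*(-1), {s, sr, ..., sr^2}: (1)*(0)
so (chi_1 * chi_3) takes values
  {e} -> 2, {r^1, r^2} -> -1, {s, sr, ..., sr^2} -> 0.
Now take the inner product of this character with each irreducible chi from the table, <chi_1*chi_3, chi> = (1/6) sum_C |C| (chi_1*chi_3)(C) conj(chi(C)):
  <chi_1*chi_3, chi_1> = (1/6)[1*(2)*conj(1) + 2*(-1)*conj(1) + 3*(0)*conj(1)]
      = (1/6)[(2) + (-2) + (0)] = 0/6 = 0
  <chi_1*chi_3, chi_2> = (1/6)[1*(2)*conj(1) + 2*(-1)*conj(1) + 3*(0)*conj(-1)]
      = (1/6)[(2) + (-2) + (0)] = 0/6 = 0
  <chi_1*chi_3, chi_3> = (1/6)[1*(2)*conj(2) + 2*(-1)*conj(-1) + 3*(0)*conj(0)]
      = (1/6)[(4) + (2) + (0)] = 6/6 = 1
Hence the multiplicities are chi_3: 1. Dimension check: dim(chi_1)*dim(chi_3) = 1*2 = 2 and sum (mult * dim) = 1*2 = 2.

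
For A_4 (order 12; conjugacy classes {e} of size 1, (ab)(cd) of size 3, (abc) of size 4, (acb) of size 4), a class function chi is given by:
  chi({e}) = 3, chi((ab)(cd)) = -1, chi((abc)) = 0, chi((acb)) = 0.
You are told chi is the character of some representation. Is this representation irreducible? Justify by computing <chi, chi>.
Irreducible: <chi, chi> = 1.

Derivation: <chi, chi> = (1/|G|) sum_C |C| * |chi(C)|^2 = (1/12)[1*|3|^2 + 3*|-1|^2 + 4*|0|^2 + 4*|0|^2]
  = (1/12)[(9) + (3) + (0) + (0)] = 12/12 = 1.
(Exp terms are combined using exp(i*s)*conj(exp(i*t)) = exp(i*(s-t)), and sums of them are collapsed using the identity that for every m > 1 the m distinct m-th roots of unity sum to 0, e.g. 1 + exp(2*I*pi/3) + exp(-2*I*pi/3) = 0.)
A character is irreducible iff <chi, chi> = 1, so this representation is irreducible.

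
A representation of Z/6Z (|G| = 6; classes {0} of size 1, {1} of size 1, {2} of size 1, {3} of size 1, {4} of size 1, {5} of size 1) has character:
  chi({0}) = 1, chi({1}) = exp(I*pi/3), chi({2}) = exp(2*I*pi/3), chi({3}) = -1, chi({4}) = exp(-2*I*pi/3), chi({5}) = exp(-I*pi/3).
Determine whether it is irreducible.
Irreducible: <chi, chi> = 1.

<chi, chi> = (1/|G|) sum_C |C| * |chi(C)|^2 = (1/6)[1*|1|^2 + 1*|exp(I*pi/3)|^2 + 1*|exp(2*I*pi/3)|^2 + 1*|-1|^2 + 1*|exp(-2*I*pi/3)|^2 + 1*|exp(-I*pi/3)|^2]
  = (1/6)[(1) + (1) + (1) + (1) + (1) + (1)] = 6/6 = 1.
(Exp terms are combined using exp(i*s)*conj(exp(i*t)) = exp(i*(s-t)), and sums of them are collapsed using the identity that for every m > 1 the m distinct m-th roots of unity sum to 0, e.g. 1 + exp(2*I*pi/3) + exp(-2*I*pi/3) = 0.)
A character is irreducible iff <chi, chi> = 1, so this representation is irreducible.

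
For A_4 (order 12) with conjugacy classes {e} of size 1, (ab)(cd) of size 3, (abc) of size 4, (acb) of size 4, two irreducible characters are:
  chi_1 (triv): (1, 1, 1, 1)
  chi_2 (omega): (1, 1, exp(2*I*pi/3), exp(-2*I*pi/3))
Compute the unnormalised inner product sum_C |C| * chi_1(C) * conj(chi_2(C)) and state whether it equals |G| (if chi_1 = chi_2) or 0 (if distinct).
Sum = 0; so <chi_1, chi_2> = 0 (distinct irreducibles are orthogonal).

Reasoning: Compute term by term over conjugacy classes (|C| * chi_1(C) * conj(chi_2(C))):
  1*(1)*conj(1) + 3*(1)*conj(1) + 4*(1)*conj(exp(2*I*pi/3)) + 4*(1)*conj(exp(-2*I*pi/3))
  = (1) + (3) + (4*exp(-2*I*pi/3)) + (4*exp(2*I*pi/3))
  = 0.
(Exp terms are combined using exp(i*s)*conj(exp(i*t)) = exp(i*(s-t)), and sums of them are collapsed using the identity that for every m > 1 the m distinct m-th roots of unity sum to 0, e.g. 1 + exp(2*I*pi/3) + exp(-2*I*pi/3) = 0.)
Dividing by |G| = 12 gives 0/12 = 0, matching the row-orthogonality relation <chi_1, chi_2> = [chi_1 = chi_2].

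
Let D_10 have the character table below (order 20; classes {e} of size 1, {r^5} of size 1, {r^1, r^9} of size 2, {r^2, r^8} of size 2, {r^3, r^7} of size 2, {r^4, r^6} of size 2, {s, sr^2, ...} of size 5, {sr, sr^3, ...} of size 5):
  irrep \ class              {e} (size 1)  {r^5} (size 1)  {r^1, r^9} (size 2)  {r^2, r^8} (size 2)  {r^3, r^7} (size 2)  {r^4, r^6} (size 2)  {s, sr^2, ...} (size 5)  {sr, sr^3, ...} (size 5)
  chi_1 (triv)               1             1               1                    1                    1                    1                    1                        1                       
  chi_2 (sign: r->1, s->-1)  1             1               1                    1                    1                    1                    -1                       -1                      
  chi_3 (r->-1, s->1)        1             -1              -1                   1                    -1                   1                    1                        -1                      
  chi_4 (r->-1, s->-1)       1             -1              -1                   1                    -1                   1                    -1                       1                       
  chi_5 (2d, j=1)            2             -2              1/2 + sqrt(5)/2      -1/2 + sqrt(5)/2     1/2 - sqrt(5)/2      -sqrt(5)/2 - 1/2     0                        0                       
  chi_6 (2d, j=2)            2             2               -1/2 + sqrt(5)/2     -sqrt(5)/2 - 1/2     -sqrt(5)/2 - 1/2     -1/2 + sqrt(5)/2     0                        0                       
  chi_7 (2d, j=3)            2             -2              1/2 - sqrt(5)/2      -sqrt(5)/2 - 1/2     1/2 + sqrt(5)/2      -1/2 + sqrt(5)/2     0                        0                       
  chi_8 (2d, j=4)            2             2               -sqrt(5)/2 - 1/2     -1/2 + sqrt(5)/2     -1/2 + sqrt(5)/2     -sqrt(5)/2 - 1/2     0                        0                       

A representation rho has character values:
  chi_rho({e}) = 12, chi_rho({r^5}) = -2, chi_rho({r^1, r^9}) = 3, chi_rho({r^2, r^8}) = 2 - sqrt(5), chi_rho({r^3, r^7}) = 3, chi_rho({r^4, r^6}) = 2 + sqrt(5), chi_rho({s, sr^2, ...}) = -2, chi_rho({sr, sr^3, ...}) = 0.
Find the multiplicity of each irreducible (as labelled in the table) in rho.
Multiplicities: chi_1: 1, chi_2: 2, chi_3: 0, chi_4: 1, chi_5: 1, chi_6: 1, chi_7: 2, chi_8: 0.

Solution. Use <chi_rho, chi> = (1/|G|) sum_C |C| * chi_rho(C) * conj(chi(C)) with |G| = 20 for each irreducible chi in the table:
  <chi_rho, chi_1> = (1/20)[1*(12)*conj(1) + 1*(-2)*conj(1) + 2*(3)*conj(1) + 2*(2 - sqrt(5))*conj(1) + 2*(3)*conj(1) + 2*(2 + sqrt(5))*conj(1) + 5*(-2)*conj(1) + 5*(0)*conj(1)]
      = (1/20)[(12) + (-2) + (6) + (4 - 2*sqrt(5)) + (6) + (4 + 2*sqrt(5)) + (-10) + (0)] = 20/20 = 1
  <chi_rho, chi_2> = (1/20)[1*(12)*conj(1) + 1*(-2)*conj(1) + 2*(3)*conj(1) + 2*(2 - sqrt(5))*conj(1) + 2*(3)*conj(1) + 2*(2 + sqrt(5))*conj(1) + 5*(-2)*conj(-1) + 5*(0)*conj(-1)]
      = (1/20)[(12) + (-2) + (6) + (4 - 2*sqrt(5)) + (6) + (4 + 2*sqrt(5)) + (10) + (0)] = 40/20 = 2
  <chi_rho, chi_3> = (1/20)[1*(12)*conj(1) + 1*(-2)*conj(-1) + 2*(3)*conj(-1) + 2*(2 - sqrt(5))*conj(1) + 2*(3)*conj(-1) + 2*(2 + sqrt(5))*conj(1) + 5*(-2)*conj(1) + 5*(0)*conj(-1)]
      = (1/20)[(12) + (2) + (-6) + (4 - 2*sqrt(5)) + (-6) + (4 + 2*sqrt(5)) + (-10) + (0)] = 0/20 = 0
  <chi_rho, chi_4> = (1/20)[1*(12)*conj(1) + 1*(-2)*conj(-1) + 2*(3)*conj(-1) + 2*(2 - sqrt(5))*conj(1) + 2*(3)*conj(-1) + 2*(2 + sqrt(5))*conj(1) + 5*(-2)*conj(-1) + 5*(0)*conj(1)]
      = (1/20)[(12) + (2) + (-6) + (4 - 2*sqrt(5)) + (-6) + (4 + 2*sqrt(5)) + (10) + (0)] = 20/20 = 1
  <chi_rho, chi_5> = (1/20)[1*(12)*conj(2) + 1*(-2)*conj(-2) + 2*(3)*conj(1/2 + sqrt(5)/2) + 2*(2 - sqrt(5))*conj(-1/2 + sqrt(5)/2) + 2*(3)*conj(1/2 - sqrt(5)/2) + 2*(2 + sqrt(5))*conj(-sqrt(5)/2 - 1/2) + 5*(-2)*conj(0) + 5*(0)*conj(0)]
      = (1/20)[(24) + (4) + (3 + 3*sqrt(5)) + (-7 + 3*sqrt(5)) + (3 - 3*sqrt(5)) + (-7 - 3*sqrt(5)) + (0) + (0)] = 20/20 = 1
  <chi_rho, chi_6> = (1/20)[1*(12)*conj(2) + 1*(-2)*conj(2) + 2*(3)*conj(-1/2 + sqrt(5)/2) + 2*(2 - sqrt(5))*conj(-sqrt(5)/2 - 1/2) + 2*(3)*conj(-sqrt(5)/2 - 1/2) + 2*(2 + sqrt(5))*conj(-1/2 + sqrt(5)/2) + 5*(-2)*conj(0) + 5*(0)*conj(0)]
      = (1/20)[(24) + (-4) + (-3 + 3*sqrt(5)) + (3 - sqrt(5)) + (-3*sqrt(5) - 3) + (sqrt(5) + 3) + (0) + (0)] = 20/20 = 1
  <chi_rho, chi_7> = (1/20)[1*(12)*conj(2) + 1*(-2)*conj(-2) + 2*(3)*conj(1/2 - sqrt(5)/2) + 2*(2 - sqrt(5))*conj(-sqrt(5)/2 - 1/2) + 2*(3)*conj(1/2 + sqrt(5)/2) + 2*(2 + sqrt(5))*conj(-1/2 + sqrt(5)/2) + 5*(-2)*conj(0) + 5*(0)*conj(0)]
      = (1/20)[(24) + (4) + (3 - 3*sqrt(5)) + (3 - sqrt(5)) + (3 + 3*sqrt(5)) + (sqrt(5) + 3) + (0) + (0)] = 40/20 = 2
  <chi_rho, chi_8> = (1/20)[1*(12)*conj(2) + 1*(-2)*conj(2) + 2*(3)*conj(-sqrt(5)/2 - 1/2) + 2*(2 - sqrt(5))*conj(-1/2 + sqrt(5)/2) + 2*(3)*conj(-1/2 + sqrt(5)/2) + 2*(2 + sqrt(5))*conj(-sqrt(5)/2 - 1/2) + 5*(-2)*conj(0) + 5*(0)*conj(0)]
      = (1/20)[(24) + (-4) + (-3*sqrt(5) - 3) + (-7 + 3*sqrt(5)) + (-3 + 3*sqrt(5)) + (-7 - 3*sqrt(5)) + (0) + (0)] = 0/20 = 0
Dimension check: dim(rho) = sum (mult * dim) = 1*1 + 2*1 + 0*1 + 1*1 + 1*2 + 1*2 + 2*2 + 0*2 = 12 = chi_rho(e) = 12.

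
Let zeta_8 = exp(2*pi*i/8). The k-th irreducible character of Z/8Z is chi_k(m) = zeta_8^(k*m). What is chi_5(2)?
chi_5(2) = zeta_8^10 = I

Reasoning: chi_5(2) = zeta_8^(5*2) = zeta_8^10. Since zeta_8^8 = 1, this equals zeta_8^2 = exp(2*pi*i*2/8) = I.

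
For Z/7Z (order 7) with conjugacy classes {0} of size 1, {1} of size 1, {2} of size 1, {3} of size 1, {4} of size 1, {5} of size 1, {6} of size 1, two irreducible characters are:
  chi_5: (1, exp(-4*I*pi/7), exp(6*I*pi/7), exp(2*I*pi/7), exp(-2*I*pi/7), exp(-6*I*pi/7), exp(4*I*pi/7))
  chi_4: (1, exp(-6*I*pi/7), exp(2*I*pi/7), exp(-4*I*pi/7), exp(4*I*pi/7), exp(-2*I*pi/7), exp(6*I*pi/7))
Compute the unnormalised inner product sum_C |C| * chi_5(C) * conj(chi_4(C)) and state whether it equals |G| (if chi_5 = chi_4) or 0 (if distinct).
Sum = 0; so <chi_5, chi_4> = 0 (distinct irreducibles are orthogonal).

Justification: Compute term by term over conjugacy classes (|C| * chi_5(C) * conj(chi_4(C))):
  1*(1)*conj(1) + 1*(exp(-4*I*pi/7))*conj(exp(-6*I*pi/7)) + 1*(exp(6*I*pi/7))*conj(exp(2*I*pi/7)) + 1*(exp(2*I*pi/7))*conj(exp(-4*I*pi/7)) + 1*(exp(-2*I*pi/7))*conj(exp(4*I*pi/7)) + 1*(exp(-6*I*pi/7))*conj(exp(-2*I*pi/7)) + 1*(exp(4*I*pi/7))*conj(exp(6*I*pi/7))
  = (1) + (exp(2*I*pi/7)) + (exp(4*I*pi/7)) + (exp(6*I*pi/7)) + (exp(-6*I*pi/7)) + (exp(-4*I*pi/7)) + (exp(-2*I*pi/7))
  = 0.
(Exp terms are combined using exp(i*s)*conj(exp(i*t)) = exp(i*(s-t)), and sums of them are collapsed using the identity that for every m > 1 the m distinct m-th roots of unity sum to 0, e.g. 1 + exp(2*I*pi/3) + exp(-2*I*pi/3) = 0.)
Dividing by |G| = 7 gives 0/7 = 0, matching the row-orthogonality relation <chi_5, chi_4> = [chi_5 = chi_4].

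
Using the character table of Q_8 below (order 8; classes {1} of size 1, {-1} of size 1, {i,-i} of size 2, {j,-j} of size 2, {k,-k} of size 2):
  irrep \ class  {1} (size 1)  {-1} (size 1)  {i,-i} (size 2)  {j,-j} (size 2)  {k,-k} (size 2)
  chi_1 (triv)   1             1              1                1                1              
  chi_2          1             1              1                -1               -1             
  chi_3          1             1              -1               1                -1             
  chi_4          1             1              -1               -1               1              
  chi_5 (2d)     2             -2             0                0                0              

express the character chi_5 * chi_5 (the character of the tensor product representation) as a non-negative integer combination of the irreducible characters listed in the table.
chi_5 tensor chi_5 = chi_1 + chi_2 + chi_3 + chi_4 (all other irreducibles have multiplicity 0).

Reasoning: The character of a tensor product is the pointwise product (chi_5 * chi_5)(C) = chi_5(C) * chi_5(C):
  {1}: (2)*(2), {-1}: (-2)*(-2), {i,-i}: (0)*(0), {j,-j}: (0)*(0), {k,-k}: (0)*(0)
so (chi_5 * chi_5) takes values
  {1} -> 4, {-1} -> 4, {i,-i} -> 0, {j,-j} -> 0, {k,-k} -> 0.
Now take the inner product of this character with each irreducible chi from the table, <chi_5*chi_5, chi> = (1/8) sum_C |C| (chi_5*chi_5)(C) conj(chi(C)):
  <chi_5*chi_5, chi_1> = (1/8)[1*(4)*conj(1) + 1*(4)*conj(1) + 2*(0)*conj(1) + 2*(0)*conj(1) + 2*(0)*conj(1)]
      = (1/8)[(4) + (4) + (0) + (0) + (0)] = 8/8 = 1
  <chi_5*chi_5, chi_2> = (1/8)[1*(4)*conj(1) + 1*(4)*conj(1) + 2*(0)*conj(1) + 2*(0)*conj(-1) + 2*(0)*conj(-1)]
      = (1/8)[(4) + (4) + (0) + (0) + (0)] = 8/8 = 1
  <chi_5*chi_5, chi_3> = (1/8)[1*(4)*conj(1) + 1*(4)*conj(1) + 2*(0)*conj(-1) + 2*(0)*conj(1) + 2*(0)*conj(-1)]
      = (1/8)[(4) + (4) + (0) + (0) + (0)] = 8/8 = 1
  <chi_5*chi_5, chi_4> = (1/8)[1*(4)*conj(1) + 1*(4)*conj(1) + 2*(0)*conj(-1) + 2*(0)*conj(-1) + 2*(0)*conj(1)]
      = (1/8)[(4) + (4) + (0) + (0) + (0)] = 8/8 = 1
  <chi_5*chi_5, chi_5> = (1/8)[1*(4)*conj(2) + 1*(4)*conj(-2) + 2*(0)*conj(0) + 2*(0)*conj(0) + 2*(0)*conj(0)]
      = (1/8)[(8) + (-8) + (0) + (0) + (0)] = 0/8 = 0
Hence the multiplicities are chi_1: 1, chi_2: 1, chi_3: 1, chi_4: 1. Dimension check: dim(chi_5)*dim(chi_5) = 2*2 = 4 and sum (mult * dim) = 1*1 + 1*1 + 1*1 + 1*1 = 4.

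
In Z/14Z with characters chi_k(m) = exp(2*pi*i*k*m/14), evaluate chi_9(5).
chi_9(5) = zeta_14^45 = exp(3*I*pi/7)

Details: chi_9(5) = zeta_14^(9*5) = zeta_14^45. Since zeta_14^14 = 1, this equals zeta_14^3 = exp(2*pi*i*3/14) = exp(3*I*pi/7).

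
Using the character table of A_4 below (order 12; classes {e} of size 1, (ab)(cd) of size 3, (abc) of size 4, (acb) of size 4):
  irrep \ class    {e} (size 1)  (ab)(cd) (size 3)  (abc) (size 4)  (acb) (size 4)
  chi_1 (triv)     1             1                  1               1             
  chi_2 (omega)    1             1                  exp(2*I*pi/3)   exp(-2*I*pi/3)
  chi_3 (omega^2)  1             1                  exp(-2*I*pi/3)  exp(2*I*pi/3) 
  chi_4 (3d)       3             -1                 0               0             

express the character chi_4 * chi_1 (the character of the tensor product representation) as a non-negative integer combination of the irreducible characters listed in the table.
chi_4 tensor chi_1 = chi_4 (all other irreducibles have multiplicity 0).

Working: The character of a tensor product is the pointwise product (chi_4 * chi_1)(C) = chi_4(C) * chi_1(C):
  {e}: (3)*(1), (ab)(cd): (-1)*(1), (abc): (0)*(1), (acb): (0)*(1)
so (chi_4 * chi_1) takes values
  {e} -> 3, (ab)(cd) -> -1, (abc) -> 0, (acb) -> 0.
Now take the inner product of this character with each irreducible chi from the table, <chi_4*chi_1, chi> = (1/12) sum_C |C| (chi_4*chi_1)(C) conj(chi(C)):
  <chi_4*chi_1, chi_1> = (1/12)[1*(3)*conj(1) + 3*(-1)*conj(1) + 4*(0)*conj(1) + 4*(0)*conj(1)]
      = (1/12)[(3) + (-3) + (0) + (0)] = 0/12 = 0
  <chi_4*chi_1, chi_2> = (1/12)[1*(3)*conj(1) + 3*(-1)*conj(1) + 4*(0)*conj(exp(2*I*pi/3)) + 4*(0)*conj(exp(-2*I*pi/3))]
      = (1/12)[(3) + (-3) + (0) + (0)] = 0/12 = 0
  <chi_4*chi_1, chi_3> = (1/12)[1*(3)*conj(1) + 3*(-1)*conj(1) + 4*(0)*conj(exp(-2*I*pi/3)) + 4*(0)*conj(exp(2*I*pi/3))]
      = (1/12)[(3) + (-3) + (0) + (0)] = 0/12 = 0
  <chi_4*chi_1, chi_4> = (1/12)[1*(3)*conj(3) + 3*(-1)*conj(-1) + 4*(0)*conj(0) + 4*(0)*conj(0)]
      = (1/12)[(9) + (3) + (0) + (0)] = 12/12 = 1
(Exp terms are combined using exp(i*s)*conj(exp(i*t)) = exp(i*(s-t)), and sums of them are collapsed using the identity that for every m > 1 the m distinct m-th roots of unity sum to 0, e.g. 1 + exp(2*I*pi/3) + exp(-2*I*pi/3) = 0.)
Hence the multiplicities are chi_4: 1. Dimension check: dim(chi_4)*dim(chi_1) = 3*1 = 3 and sum (mult * dim) = 1*3 = 3.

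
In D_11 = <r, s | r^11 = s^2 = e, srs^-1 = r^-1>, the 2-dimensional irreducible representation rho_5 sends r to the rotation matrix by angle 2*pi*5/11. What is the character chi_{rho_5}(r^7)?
chi_{rho_5}(r^7) = 2*cos(2*pi*5*7/11) = 2*cos(70*pi/11)

Working: rho_5(r^7) is rotation by angle 2*pi*5*7/11, whose trace is 2*cos(2*pi*5*7/11) = 2*cos(70*pi/11).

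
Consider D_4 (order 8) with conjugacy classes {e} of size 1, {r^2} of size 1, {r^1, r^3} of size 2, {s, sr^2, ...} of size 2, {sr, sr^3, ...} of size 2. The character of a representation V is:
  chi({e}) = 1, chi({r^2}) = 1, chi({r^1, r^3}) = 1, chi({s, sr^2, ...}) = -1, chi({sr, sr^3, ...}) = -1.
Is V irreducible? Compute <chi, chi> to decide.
Irreducible: <chi, chi> = 1.

Justification: <chi, chi> = (1/|G|) sum_C |C| * |chi(C)|^2 = (1/8)[1*|1|^2 + 1*|1|^2 + 2*|1|^2 + 2*|-1|^2 + 2*|-1|^2]
  = (1/8)[(1) + (1) + (2) + (2) + (2)] = 8/8 = 1.
A character is irreducible iff <chi, chi> = 1, so this representation is irreducible.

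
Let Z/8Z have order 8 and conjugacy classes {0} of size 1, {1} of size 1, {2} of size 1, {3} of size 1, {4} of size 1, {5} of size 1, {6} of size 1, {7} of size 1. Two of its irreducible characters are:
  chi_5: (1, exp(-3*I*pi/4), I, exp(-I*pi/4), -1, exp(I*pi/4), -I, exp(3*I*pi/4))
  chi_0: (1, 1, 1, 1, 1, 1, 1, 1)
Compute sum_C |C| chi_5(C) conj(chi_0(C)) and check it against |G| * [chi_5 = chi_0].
Sum = 0; so <chi_5, chi_0> = 0 (distinct irreducibles are orthogonal).

Reasoning: Compute term by term over conjugacy classes (|C| * chi_5(C) * conj(chi_0(C))):
  1*(1)*conj(1) + 1*(exp(-3*I*pi/4))*conj(1) + 1*(I)*conj(1) + 1*(exp(-I*pi/4))*conj(1) + 1*(-1)*conj(1) + 1*(exp(I*pi/4))*conj(1) + 1*(-I)*conj(1) + 1*(exp(3*I*pi/4))*conj(1)
  = (1) + (exp(-3*I*pi/4)) + (I) + (exp(-I*pi/4)) + (-1) + (exp(I*pi/4)) + (-I) + (exp(3*I*pi/4))
  = 0.
(Exp terms are combined using exp(i*s)*conj(exp(i*t)) = exp(i*(s-t)), and sums of them are collapsed using the identity that for every m > 1 the m distinct m-th roots of unity sum to 0, e.g. 1 + exp(2*I*pi/3) + exp(-2*I*pi/3) = 0.)
Dividing by |G| = 8 gives 0/8 = 0, matching the row-orthogonality relation <chi_5, chi_0> = [chi_5 = chi_0].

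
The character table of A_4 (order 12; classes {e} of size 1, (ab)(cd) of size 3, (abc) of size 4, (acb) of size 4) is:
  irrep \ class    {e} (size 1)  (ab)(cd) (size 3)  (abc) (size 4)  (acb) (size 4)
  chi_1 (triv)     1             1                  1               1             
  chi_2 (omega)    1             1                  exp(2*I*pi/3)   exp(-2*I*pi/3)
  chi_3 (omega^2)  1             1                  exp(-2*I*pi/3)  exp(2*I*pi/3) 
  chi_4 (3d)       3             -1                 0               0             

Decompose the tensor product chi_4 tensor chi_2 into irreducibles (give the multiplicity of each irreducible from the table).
chi_4 tensor chi_2 = chi_4 (all other irreducibles have multiplicity 0).

Working: The character of a tensor product is the pointwise product (chi_4 * chi_2)(C) = chi_4(C) * chi_2(C):
  {e}: (3)*(1), (ab)(cd): (-1)*(1), (abc): (0)*(exp(2*I*pi/3)), (acb): (0)*(exp(-2*I*pi/3))
so (chi_4 * chi_2) takes values
  {e} -> 3, (ab)(cd) -> -1, (abc) -> 0, (acb) -> 0.
Now take the inner product of this character with each irreducible chi from the table, <chi_4*chi_2, chi> = (1/12) sum_C |C| (chi_4*chi_2)(C) conj(chi(C)):
  <chi_4*chi_2, chi_1> = (1/12)[1*(3)*conj(1) + 3*(-1)*conj(1) + 4*(0)*conj(1) + 4*(0)*conj(1)]
      = (1/12)[(3) + (-3) + (0) + (0)] = 0/12 = 0
  <chi_4*chi_2, chi_2> = (1/12)[1*(3)*conj(1) + 3*(-1)*conj(1) + 4*(0)*conj(exp(2*I*pi/3)) + 4*(0)*conj(exp(-2*I*pi/3))]
      = (1/12)[(3) + (-3) + (0) + (0)] = 0/12 = 0
  <chi_4*chi_2, chi_3> = (1/12)[1*(3)*conj(1) + 3*(-1)*conj(1) + 4*(0)*conj(exp(-2*I*pi/3)) + 4*(0)*conj(exp(2*I*pi/3))]
      = (1/12)[(3) + (-3) + (0) + (0)] = 0/12 = 0
  <chi_4*chi_2, chi_4> = (1/12)[1*(3)*conj(3) + 3*(-1)*conj(-1) + 4*(0)*conj(0) + 4*(0)*conj(0)]
      = (1/12)[(9) + (3) + (0) + (0)] = 12/12 = 1
(Exp terms are combined using exp(i*s)*conj(exp(i*t)) = exp(i*(s-t)), and sums of them are collapsed using the identity that for every m > 1 the m distinct m-th roots of unity sum to 0, e.g. 1 + exp(2*I*pi/3) + exp(-2*I*pi/3) = 0.)
Hence the multiplicities are chi_4: 1. Dimension check: dim(chi_4)*dim(chi_2) = 3*1 = 3 and sum (mult * dim) = 1*3 = 3.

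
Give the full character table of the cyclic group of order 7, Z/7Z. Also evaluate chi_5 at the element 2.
Character table of Z/7Z (irreps indexed chi_0,...,chi_6 with chi_k(m) = zeta_7^(k*m), zeta_7 = exp(2*pi*i/7)):
  irrep \ class  {0} (size 1)  {1} (size 1)    {2} (size 1)    {3} (size 1)    {4} (size 1)    {5} (size 1)    {6} (size 1)  
  chi_0          1             1               1               1               1               1               1             
  chi_1          1             exp(2*I*pi/7)   exp(4*I*pi/7)   exp(6*I*pi/7)   exp(-6*I*pi/7)  exp(-4*I*pi/7)  exp(-2*I*pi/7)
  chi_2          1             exp(4*I*pi/7)   exp(-6*I*pi/7)  exp(-2*I*pi/7)  exp(2*I*pi/7)   exp(6*I*pi/7)   exp(-4*I*pi/7)
  chi_3          1             exp(6*I*pi/7)   exp(-2*I*pi/7)  exp(4*I*pi/7)   exp(-4*I*pi/7)  exp(2*I*pi/7)   exp(-6*I*pi/7)
  chi_4          1             exp(-6*I*pi/7)  exp(2*I*pi/7)   exp(-4*I*pi/7)  exp(4*I*pi/7)   exp(-2*I*pi/7)  exp(6*I*pi/7) 
  chi_5          1             exp(-4*I*pi/7)  exp(6*I*pi/7)   exp(2*I*pi/7)   exp(-2*I*pi/7)  exp(-6*I*pi/7)  exp(4*I*pi/7) 
  chi_6          1             exp(-2*I*pi/7)  exp(-4*I*pi/7)  exp(-6*I*pi/7)  exp(6*I*pi/7)   exp(4*I*pi/7)   exp(2*I*pi/7) 

Spot check: chi_5(2) = zeta_7^(5*2) = zeta_7^10 = exp(6*I*pi/7).

Reasoning: Z/7Z is abelian, so all 7 irreducible complex representations are 1-dimensional. They are given by chi_k(m) = zeta_7^(k*m) for k = 0,...,6. Row orthogonality: sum_m chi_k(m) conj(chi_l(m)) = 7 * [k = l].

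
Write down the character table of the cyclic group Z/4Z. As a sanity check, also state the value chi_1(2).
Character table of Z/4Z (irreps indexed chi_0,...,chi_3 with chi_k(m) = zeta_4^(k*m), zeta_4 = exp(2*pi*i/4)):
  irrep \ class  {0} (size 1)  {1} (size 1)  {2} (size 1)  {3} (size 1)
  chi_0          1             1             1             1           
  chi_1          1             I             -1            -I          
  chi_2          1             -1            1             -1          
  chi_3          1             -I            -1            I           

Spot check: chi_1(2) = zeta_4^(1*2) = zeta_4^2 = -1.

Solution. Z/4Z is abelian, so all 4 irreducible complex representations are 1-dimensional. They are given by chi_k(m) = zeta_4^(k*m) for k = 0,...,3. Row orthogonality: sum_m chi_k(m) conj(chi_l(m)) = 4 * [k = l].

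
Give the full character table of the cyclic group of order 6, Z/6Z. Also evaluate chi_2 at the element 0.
Character table of Z/6Z (irreps indexed chi_0,...,chi_5 with chi_k(m) = zeta_6^(k*m), zeta_6 = exp(2*pi*i/6)):
  irrep \ class  {0} (size 1)  {1} (size 1)    {2} (size 1)    {3} (size 1)  {4} (size 1)    {5} (size 1)  
  chi_0          1             1               1               1             1               1             
  chi_1          1             exp(I*pi/3)     exp(2*I*pi/3)   -1            exp(-2*I*pi/3)  exp(-I*pi/3)  
  chi_2          1             exp(2*I*pi/3)   exp(-2*I*pi/3)  1             exp(2*I*pi/3)   exp(-2*I*pi/3)
  chi_3          1             -1              1               -1            1               -1            
  chi_4          1             exp(-2*I*pi/3)  exp(2*I*pi/3)   1             exp(-2*I*pi/3)  exp(2*I*pi/3) 
  chi_5          1             exp(-I*pi/3)    exp(-2*I*pi/3)  -1            exp(2*I*pi/3)   exp(I*pi/3)   

Spot check: chi_2(0) = zeta_6^(2*0) = zeta_6^0 = 1.

Argument: Z/6Z is abelian, so all 6 irreducible complex representations are 1-dimensional. They are given by chi_k(m) = zeta_6^(k*m) for k = 0,...,5. Row orthogonality: sum_m chi_k(m) conj(chi_l(m)) = 6 * [k = l].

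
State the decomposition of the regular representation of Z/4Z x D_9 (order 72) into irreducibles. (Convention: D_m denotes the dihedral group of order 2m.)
Each irreducible V_i of dimension d_i appears with multiplicity d_i, i.e. rho_reg = (direct sum over all irreducibles V_i) d_i V_i. The irreducible dimensions for Z/4Z x D_9 are 1, 1, 1, 1, 1, 1, 1, 1, 2, 2, 2, 2, 2, 2, 2, 2, 2, 2, 2, 2, 2, 2, 2, 2: 8 irreducibles of dimension 1, each with multiplicity 1; 16 irreducibles of dimension 2, each with multiplicity 2. Total dimension 8*1*1 + 16*2*2 = 72 = |G|.

Explanation: General theorem: in the regular representation of a finite group G, each irreducible appears with multiplicity equal to its dimension. Check: dim(rho_reg) = sum d_i^2 = 1 + 1 + 1 + 1 + 1 + 1 + 1 + 1 + 4 + 4 + 4 + 4 + 4 + 4 + 4 + 4 + 4 + 4 + 4 + 4 + 4 + 4 + 4 + 4 = 72 = |G|.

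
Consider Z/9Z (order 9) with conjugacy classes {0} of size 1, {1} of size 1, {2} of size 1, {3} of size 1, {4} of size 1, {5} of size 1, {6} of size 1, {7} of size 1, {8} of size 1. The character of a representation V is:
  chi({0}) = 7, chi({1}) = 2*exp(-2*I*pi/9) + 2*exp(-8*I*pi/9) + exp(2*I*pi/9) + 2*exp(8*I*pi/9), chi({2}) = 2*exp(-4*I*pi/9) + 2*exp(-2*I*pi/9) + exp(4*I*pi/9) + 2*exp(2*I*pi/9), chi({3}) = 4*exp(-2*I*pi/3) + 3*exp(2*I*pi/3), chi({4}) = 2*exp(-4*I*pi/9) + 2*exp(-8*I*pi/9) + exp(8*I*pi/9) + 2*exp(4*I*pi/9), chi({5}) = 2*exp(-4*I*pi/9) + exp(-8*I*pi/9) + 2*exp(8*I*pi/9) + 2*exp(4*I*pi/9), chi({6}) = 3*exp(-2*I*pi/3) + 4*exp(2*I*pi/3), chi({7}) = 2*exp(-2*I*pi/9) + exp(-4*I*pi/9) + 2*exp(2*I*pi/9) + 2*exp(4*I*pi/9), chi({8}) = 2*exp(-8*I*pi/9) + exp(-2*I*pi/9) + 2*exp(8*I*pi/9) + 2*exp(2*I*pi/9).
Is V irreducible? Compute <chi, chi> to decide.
Not irreducible (reducible): <chi, chi> = 13 > 1.

Argument: <chi, chi> = (1/|G|) sum_C |C| * |chi(C)|^2 = (1/9)[1*|7|^2 + 1*|2*exp(-2*I*pi/9) + 2*exp(-8*I*pi/9) + exp(2*I*pi/9) + 2*exp(8*I*pi/9)|^2 + 1*|2*exp(-4*I*pi/9) + 2*exp(-2*I*pi/9) + exp(4*I*pi/9) + 2*exp(2*I*pi/9)|^2 + 1*|4*exp(-2*I*pi/3) + 3*exp(2*I*pi/3)|^2 + 1*|2*exp(-4*I*pi/9) + 2*exp(-8*I*pi/9) + exp(8*I*pi/9) + 2*exp(4*I*pi/9)|^2 + 1*|2*exp(-4*I*pi/9) + exp(-8*I*pi/9) + 2*exp(8*I*pi/9) + 2*exp(4*I*pi/9)|^2 + 1*|3*exp(-2*I*pi/3) + 4*exp(2*I*pi/3)|^2 + 1*|2*exp(-2*I*pi/9) + exp(-4*I*pi/9) + 2*exp(2*I*pi/9) + 2*exp(4*I*pi/9)|^2 + 1*|2*exp(-8*I*pi/9) + exp(-2*I*pi/9) + 2*exp(8*I*pi/9) + 2*exp(2*I*pi/9)|^2]
  = (1/9)[(49) + (13 + 6*exp(-2*I*pi/3) + 4*exp(-2*I*pi/9) + 6*exp(-8*I*pi/9) + 2*exp(-4*I*pi/9) + 2*exp(4*I*pi/9) + 6*exp(8*I*pi/9) + 4*exp(2*I*pi/9) + 6*exp(2*I*pi/3)) + (13 + 6*exp(-2*I*pi/3) + 4*exp(-4*I*pi/9) + 6*exp(-2*I*pi/9) + 2*exp(-8*I*pi/9) + 2*exp(8*I*pi/9) + 6*exp(2*I*pi/9) + 4*exp(4*I*pi/9) + 6*exp(2*I*pi/3)) + (13) + (13 + 6*exp(-4*I*pi/9) + 6*exp(-2*I*pi/3) + 4*exp(-8*I*pi/9) + 2*exp(-2*I*pi/9) + 2*exp(2*I*pi/9) + 4*exp(8*I*pi/9) + 6*exp(2*I*pi/3) + 6*exp(4*I*pi/9)) + (13 + 6*exp(-4*I*pi/9) + 6*exp(-2*I*pi/3) + 4*exp(-8*I*pi/9) + 2*exp(-2*I*pi/9) + 2*exp(2*I*pi/9) + 4*exp(8*I*pi/9) + 6*exp(2*I*pi/3) + 6*exp(4*I*pi/9)) + (13) + (13 + 6*exp(-2*I*pi/3) + 4*exp(-4*I*pi/9) + 6*exp(-2*I*pi/9) + 2*exp(-8*I*pi/9) + 2*exp(8*I*pi/9) + 6*exp(2*I*pi/9) + 4*exp(4*I*pi/9) + 6*exp(2*I*pi/3)) + (13 + 6*exp(-2*I*pi/3) + 4*exp(-2*I*pi/9) + 6*exp(-8*I*pi/9) + 2*exp(-4*I*pi/9) + 2*exp(4*I*pi/9) + 6*exp(8*I*pi/9) + 4*exp(2*I*pi/9) + 6*exp(2*I*pi/3))] = 117/9 = 13.
(Exp terms are combined using exp(i*s)*conj(exp(i*t)) = exp(i*(s-t)), and sums of them are collapsed using the identity that for every m > 1 the m distinct m-th roots of unity sum to 0, e.g. 1 + exp(2*I*pi/3) + exp(-2*I*pi/3) = 0.)
A character is irreducible iff <chi, chi> = 1, so this representation is reducible.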